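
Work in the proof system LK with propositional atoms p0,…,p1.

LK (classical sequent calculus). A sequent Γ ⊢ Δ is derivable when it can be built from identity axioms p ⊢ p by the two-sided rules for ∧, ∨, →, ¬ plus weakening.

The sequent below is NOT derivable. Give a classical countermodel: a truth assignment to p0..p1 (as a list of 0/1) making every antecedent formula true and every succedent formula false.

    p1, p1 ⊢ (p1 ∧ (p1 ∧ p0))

Truth-table refutation:
  v=00: Γ:[p1=F, p1=F] Δ:[(p1 ∧ (p1 ∧ p0))=F] refutes=False
  v=01: Γ:[p1=T, p1=T] Δ:[(p1 ∧ (p1 ∧ p0))=F] refutes=True  ← countermodel

Result: [0, 1]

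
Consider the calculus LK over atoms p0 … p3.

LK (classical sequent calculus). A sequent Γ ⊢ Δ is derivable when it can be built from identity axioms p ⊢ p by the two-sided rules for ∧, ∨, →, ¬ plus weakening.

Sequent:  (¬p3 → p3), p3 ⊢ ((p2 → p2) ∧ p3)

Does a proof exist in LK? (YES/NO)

Proof tree:
[WL] (¬p3 → p3), p3 ⊢ ((p2 → p2) ∧ p3)
  [∧R] (¬p3 → p3) ⊢ ((p2 → p2) ∧ p3)
    [→R]  ⊢ (p2 → p2)
      [Ax] p2 ⊢ p2
    [→L] (¬p3 → p3) ⊢ p3
      [¬R]  ⊢ p3, ¬p3
        [Ax] p3 ⊢ p3
      [Ax] p3 ⊢ p3

Result: YES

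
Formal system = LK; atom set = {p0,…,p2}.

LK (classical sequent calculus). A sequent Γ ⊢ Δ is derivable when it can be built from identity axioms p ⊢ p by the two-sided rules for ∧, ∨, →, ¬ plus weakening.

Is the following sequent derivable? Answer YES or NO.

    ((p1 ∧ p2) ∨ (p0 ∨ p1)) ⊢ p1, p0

Proof tree:
[∨L] ((p1 ∧ p2) ∨ (p0 ∨ p1)) ⊢ p1, p0
  [∧L] (p1 ∧ p2) ⊢ p1, p0
    [WL] p1, p2 ⊢ p1, p0
      [WR] p1 ⊢ p1, p0
        [Ax] p1 ⊢ p1
  [∨L] (p0 ∨ p1) ⊢ p1, p0
    [Ax] p0 ⊢ p0
    [Ax] p1 ⊢ p1

Result: YES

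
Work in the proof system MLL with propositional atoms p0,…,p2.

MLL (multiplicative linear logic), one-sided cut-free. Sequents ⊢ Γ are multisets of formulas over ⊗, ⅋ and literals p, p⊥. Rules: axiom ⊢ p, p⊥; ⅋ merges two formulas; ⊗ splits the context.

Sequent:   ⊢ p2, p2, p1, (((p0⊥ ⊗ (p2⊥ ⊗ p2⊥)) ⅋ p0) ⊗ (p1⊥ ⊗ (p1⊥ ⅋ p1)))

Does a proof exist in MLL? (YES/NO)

Derivation (root first):
[⊗]  ⊢ p2, p2, p1, (((p0⊥ ⊗ (p2⊥ ⊗ p2⊥)) ⅋ p0) ⊗ (p1⊥ ⊗ (p1⊥ ⅋ p1)))
  [⅋]  ⊢ p2, p2, ((p0⊥ ⊗ (p2⊥ ⊗ p2⊥)) ⅋ p0)
    [⊗]  ⊢ p0, p2, p2, (p0⊥ ⊗ (p2⊥ ⊗ p2⊥))
      [Ax]  ⊢ p0, p0⊥
      [⊗]  ⊢ p2, p2, (p2⊥ ⊗ p2⊥)
        [Ax]  ⊢ p2, p2⊥
        [Ax]  ⊢ p2, p2⊥
  [⊗]  ⊢ p1, (p1⊥ ⊗ (p1⊥ ⅋ p1))
    [Ax]  ⊢ p1, p1⊥
    [⅋]  ⊢ (p1⊥ ⅋ p1)
      [Ax]  ⊢ p1, p1⊥

Result: YES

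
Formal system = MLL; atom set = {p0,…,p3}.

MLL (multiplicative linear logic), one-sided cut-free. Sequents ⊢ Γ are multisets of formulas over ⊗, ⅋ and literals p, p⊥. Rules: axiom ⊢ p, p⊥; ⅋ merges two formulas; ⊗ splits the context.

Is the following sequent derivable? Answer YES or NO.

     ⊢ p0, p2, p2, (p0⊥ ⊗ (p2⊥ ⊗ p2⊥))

Proof tree:
[⊗]  ⊢ p0, p2, p2, (p0⊥ ⊗ (p2⊥ ⊗ p2⊥))
  [Ax]  ⊢ p0, p0⊥
  [⊗]  ⊢ p2, p2, (p2⊥ ⊗ p2⊥)
    [Ax]  ⊢ p2, p2⊥
    [Ax]  ⊢ p2, p2⊥

Result: YES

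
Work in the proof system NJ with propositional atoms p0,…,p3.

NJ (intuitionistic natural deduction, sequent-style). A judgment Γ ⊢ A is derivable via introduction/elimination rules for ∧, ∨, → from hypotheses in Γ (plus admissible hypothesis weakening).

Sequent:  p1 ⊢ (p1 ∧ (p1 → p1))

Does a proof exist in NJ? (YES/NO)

Derivation trace:
[∧I] p1 ⊢ (p1 ∧ (p1 → p1))
  [Ax] p1 ⊢ p1
  [→I]  ⊢ (p1 → p1)
    [Ax] p1 ⊢ p1

Result: YES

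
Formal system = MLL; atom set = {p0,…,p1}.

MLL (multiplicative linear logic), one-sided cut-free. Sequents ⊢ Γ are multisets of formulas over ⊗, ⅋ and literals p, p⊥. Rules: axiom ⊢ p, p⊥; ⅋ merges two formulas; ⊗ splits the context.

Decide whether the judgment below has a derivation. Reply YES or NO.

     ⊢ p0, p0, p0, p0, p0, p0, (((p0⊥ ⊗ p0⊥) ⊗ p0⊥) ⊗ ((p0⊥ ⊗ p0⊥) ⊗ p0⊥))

Derivation trace:
[⊗]  ⊢ p0, p0, p0, p0, p0, p0, (((p0⊥ ⊗ p0⊥) ⊗ p0⊥) ⊗ ((p0⊥ ⊗ p0⊥) ⊗ p0⊥))
  [⊗]  ⊢ p0, p0, p0, ((p0⊥ ⊗ p0⊥) ⊗ p0⊥)
    [⊗]  ⊢ p0, p0, (p0⊥ ⊗ p0⊥)
      [Ax]  ⊢ p0, p0⊥
      [Ax]  ⊢ p0, p0⊥
    [Ax]  ⊢ p0, p0⊥
  [⊗]  ⊢ p0, p0, p0, ((p0⊥ ⊗ p0⊥) ⊗ p0⊥)
    [⊗]  ⊢ p0, p0, (p0⊥ ⊗ p0⊥)
      [Ax]  ⊢ p0, p0⊥
      [Ax]  ⊢ p0, p0⊥
    [Ax]  ⊢ p0, p0⊥

Result: YES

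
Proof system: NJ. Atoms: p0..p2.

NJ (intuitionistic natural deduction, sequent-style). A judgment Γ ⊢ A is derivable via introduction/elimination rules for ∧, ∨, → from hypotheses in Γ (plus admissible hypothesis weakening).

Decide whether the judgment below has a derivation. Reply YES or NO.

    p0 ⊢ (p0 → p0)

Derivation trace:
[Wk] p0 ⊢ (p0 → p0)
  [→I]  ⊢ (p0 → p0)
    [Ax] p0 ⊢ p0

Result: YES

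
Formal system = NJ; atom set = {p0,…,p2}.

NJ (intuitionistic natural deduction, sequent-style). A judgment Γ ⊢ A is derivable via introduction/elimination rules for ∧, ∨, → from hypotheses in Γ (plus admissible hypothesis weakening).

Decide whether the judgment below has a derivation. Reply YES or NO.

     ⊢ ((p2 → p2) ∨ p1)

Derivation (root first):
[∨I₁]  ⊢ ((p2 → p2) ∨ p1)
  [→I]  ⊢ (p2 → p2)
    [Ax] p2 ⊢ p2

Result: YES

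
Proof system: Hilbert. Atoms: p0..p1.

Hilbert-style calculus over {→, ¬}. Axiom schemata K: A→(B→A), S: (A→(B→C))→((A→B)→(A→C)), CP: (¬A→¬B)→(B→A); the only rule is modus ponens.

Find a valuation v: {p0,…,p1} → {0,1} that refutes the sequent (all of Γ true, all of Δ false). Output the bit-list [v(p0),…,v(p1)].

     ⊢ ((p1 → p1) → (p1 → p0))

Truth-table refutation:
  v=00: Γ:[] Δ:[((p1 → p1) → (p1 → p0))=T] refutes=False
  v=01: Γ:[] Δ:[((p1 → p1) → (p1 → p0))=F] refutes=True  ← countermodel

Result: [0, 1]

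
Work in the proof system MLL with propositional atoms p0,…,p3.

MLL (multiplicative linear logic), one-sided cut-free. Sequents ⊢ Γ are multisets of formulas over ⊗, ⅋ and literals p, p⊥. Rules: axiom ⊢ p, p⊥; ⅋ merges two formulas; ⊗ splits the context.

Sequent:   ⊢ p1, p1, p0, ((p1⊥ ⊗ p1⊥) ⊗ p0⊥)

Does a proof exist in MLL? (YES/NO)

Proof tree:
[⊗]  ⊢ p1, p1, p0, ((p1⊥ ⊗ p1⊥) ⊗ p0⊥)
  [⊗]  ⊢ p1, p1, (p1⊥ ⊗ p1⊥)
    [Ax]  ⊢ p1, p1⊥
    [Ax]  ⊢ p1, p1⊥
  [Ax]  ⊢ p0, p0⊥

Result: YES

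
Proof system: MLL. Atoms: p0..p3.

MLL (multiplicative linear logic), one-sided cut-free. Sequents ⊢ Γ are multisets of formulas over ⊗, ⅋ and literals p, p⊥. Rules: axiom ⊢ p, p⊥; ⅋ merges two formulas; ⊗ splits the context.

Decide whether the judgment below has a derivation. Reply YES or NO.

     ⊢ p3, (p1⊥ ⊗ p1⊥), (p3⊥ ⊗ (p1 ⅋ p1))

Derivation (root first):
[⊗]  ⊢ p3, (p1⊥ ⊗ p1⊥), (p3⊥ ⊗ (p1 ⅋ p1))
  [Ax]  ⊢ p3, p3⊥
  [⅋]  ⊢ (p1⊥ ⊗ p1⊥), (p1 ⅋ p1)
    [⊗]  ⊢ p1, p1, (p1⊥ ⊗ p1⊥)
      [Ax]  ⊢ p1, p1⊥
      [Ax]  ⊢ p1, p1⊥

Result: YES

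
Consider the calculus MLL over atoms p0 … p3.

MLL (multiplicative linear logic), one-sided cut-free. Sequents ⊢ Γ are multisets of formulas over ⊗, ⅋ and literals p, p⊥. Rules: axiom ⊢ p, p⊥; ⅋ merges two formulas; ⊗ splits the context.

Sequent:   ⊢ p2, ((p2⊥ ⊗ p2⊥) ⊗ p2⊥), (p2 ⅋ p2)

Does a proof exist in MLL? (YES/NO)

Derivation trace:
[⅋]  ⊢ p2, ((p2⊥ ⊗ p2⊥) ⊗ p2⊥), (p2 ⅋ p2)
  [⊗]  ⊢ p2, p2, p2, ((p2⊥ ⊗ p2⊥) ⊗ p2⊥)
    [⊗]  ⊢ p2, p2, (p2⊥ ⊗ p2⊥)
      [Ax]  ⊢ p2, p2⊥
      [Ax]  ⊢ p2, p2⊥
    [Ax]  ⊢ p2, p2⊥

Result: YES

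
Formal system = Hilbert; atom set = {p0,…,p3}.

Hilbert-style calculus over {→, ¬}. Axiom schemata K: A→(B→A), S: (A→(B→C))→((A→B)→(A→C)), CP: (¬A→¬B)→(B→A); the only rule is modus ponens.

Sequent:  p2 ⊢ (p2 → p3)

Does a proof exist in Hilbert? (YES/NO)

Enumerate valuations to refute Γ ⊢ Δ:
  v=0000: Γ:[p2=F] Δ:[(p2 → p3)=T] refutes=False
  v=0001: Γ:[p2=F] Δ:[(p2 → p3)=T] refutes=False
  v=0010: Γ:[p2=T] Δ:[(p2 → p3)=F] refutes=True  ← countermodel

Result: NO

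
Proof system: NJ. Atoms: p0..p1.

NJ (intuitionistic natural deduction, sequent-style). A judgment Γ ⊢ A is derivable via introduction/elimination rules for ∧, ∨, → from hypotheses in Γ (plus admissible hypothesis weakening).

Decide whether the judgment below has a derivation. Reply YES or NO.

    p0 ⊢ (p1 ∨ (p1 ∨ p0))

Proof tree:
[∨I₂] p0 ⊢ (p1 ∨ (p1 ∨ p0))
  [∨I₂] p0 ⊢ (p1 ∨ p0)
    [Ax] p0 ⊢ p0

Result: YES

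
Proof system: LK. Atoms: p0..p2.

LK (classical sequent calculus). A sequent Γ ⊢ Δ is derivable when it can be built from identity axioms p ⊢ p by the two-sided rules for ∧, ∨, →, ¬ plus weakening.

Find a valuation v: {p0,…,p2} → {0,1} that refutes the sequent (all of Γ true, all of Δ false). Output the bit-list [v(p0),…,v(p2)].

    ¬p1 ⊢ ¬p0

Enumerate valuations to refute Γ ⊢ Δ:
  v=000: Γ:[¬p1=T] Δ:[¬p0=T] refutes=False
  v=001: Γ:[¬p1=T] Δ:[¬p0=T] refutes=False
  v=010: Γ:[¬p1=F] Δ:[¬p0=T] refutes=False
  v=011: Γ:[¬p1=F] Δ:[¬p0=T] refutes=False
  v=100: Γ:[¬p1=T] Δ:[¬p0=F] refutes=True  ← countermodel

Result: [1, 0, 0]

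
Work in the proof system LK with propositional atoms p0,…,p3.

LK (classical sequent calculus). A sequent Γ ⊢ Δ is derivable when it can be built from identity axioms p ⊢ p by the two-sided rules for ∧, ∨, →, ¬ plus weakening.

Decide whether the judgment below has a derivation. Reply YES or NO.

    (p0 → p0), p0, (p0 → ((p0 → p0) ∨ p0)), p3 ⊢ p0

Derivation (root first):
[WL] (p0 → p0), p0, (p0 → ((p0 → p0) ∨ p0)), p3 ⊢ p0
  [→L] (p0 → p0), p0, (p0 → ((p0 → p0) ∨ p0)) ⊢ p0
    [→L] p0, (p0 → p0) ⊢ p0
      [Ax] p0 ⊢ p0
      [Ax] p0 ⊢ p0
    [∨L] p0, ((p0 → p0) ∨ p0) ⊢ p0
      [→L] p0, (p0 → p0) ⊢ p0
        [Ax] p0 ⊢ p0
        [Ax] p0 ⊢ p0
      [Ax] p0 ⊢ p0

Result: YES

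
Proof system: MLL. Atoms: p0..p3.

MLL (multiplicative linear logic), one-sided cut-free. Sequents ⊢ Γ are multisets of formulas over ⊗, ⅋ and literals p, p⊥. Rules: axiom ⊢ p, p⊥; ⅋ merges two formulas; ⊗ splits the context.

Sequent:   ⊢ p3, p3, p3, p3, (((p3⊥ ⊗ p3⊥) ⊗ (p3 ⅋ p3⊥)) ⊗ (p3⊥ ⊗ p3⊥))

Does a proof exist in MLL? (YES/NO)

Proof tree:
[⊗]  ⊢ p3, p3, p3, p3, (((p3⊥ ⊗ p3⊥) ⊗ (p3 ⅋ p3⊥)) ⊗ (p3⊥ ⊗ p3⊥))
  [⊗]  ⊢ p3, p3, ((p3⊥ ⊗ p3⊥) ⊗ (p3 ⅋ p3⊥))
    [⊗]  ⊢ p3, p3, (p3⊥ ⊗ p3⊥)
      [Ax]  ⊢ p3, p3⊥
      [Ax]  ⊢ p3, p3⊥
    [⅋]  ⊢ (p3 ⅋ p3⊥)
      [Ax]  ⊢ p3, p3⊥
  [⊗]  ⊢ p3, p3, (p3⊥ ⊗ p3⊥)
    [Ax]  ⊢ p3, p3⊥
    [Ax]  ⊢ p3, p3⊥

Result: YES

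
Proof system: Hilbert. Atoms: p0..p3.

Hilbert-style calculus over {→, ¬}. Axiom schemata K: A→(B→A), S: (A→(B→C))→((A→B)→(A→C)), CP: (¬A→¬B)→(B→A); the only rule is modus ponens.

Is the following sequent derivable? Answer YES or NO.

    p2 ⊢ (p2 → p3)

Truth-table refutation:
  v=0000: Γ:[p2=F] Δ:[(p2 → p3)=T] refutes=False
  v=0001: Γ:[p2=F] Δ:[(p2 → p3)=T] refutes=False
  v=0010: Γ:[p2=T] Δ:[(p2 → p3)=F] refutes=True  ← countermodel

Result: NO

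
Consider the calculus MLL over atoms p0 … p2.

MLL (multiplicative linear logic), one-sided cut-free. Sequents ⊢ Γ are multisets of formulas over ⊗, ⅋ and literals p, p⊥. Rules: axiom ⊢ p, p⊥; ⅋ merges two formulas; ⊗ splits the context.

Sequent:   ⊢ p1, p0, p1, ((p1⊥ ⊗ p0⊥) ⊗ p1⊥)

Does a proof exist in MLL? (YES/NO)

Proof tree:
[⊗]  ⊢ p1, p0, p1, ((p1⊥ ⊗ p0⊥) ⊗ p1⊥)
  [⊗]  ⊢ p1, p0, (p1⊥ ⊗ p0⊥)
    [Ax]  ⊢ p1, p1⊥
    [Ax]  ⊢ p0, p0⊥
  [Ax]  ⊢ p1, p1⊥

Result: YES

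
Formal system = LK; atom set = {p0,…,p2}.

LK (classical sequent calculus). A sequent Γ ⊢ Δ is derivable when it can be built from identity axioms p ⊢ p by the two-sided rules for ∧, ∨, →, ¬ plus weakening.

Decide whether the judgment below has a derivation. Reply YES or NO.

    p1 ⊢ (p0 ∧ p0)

Enumerate valuations to refute Γ ⊢ Δ:
  v=000: Γ:[p1=F] Δ:[(p0 ∧ p0)=F] refutes=False
  v=001: Γ:[p1=F] Δ:[(p0 ∧ p0)=F] refutes=False
  v=010: Γ:[p1=T] Δ:[(p0 ∧ p0)=F] refutes=True  ← countermodel

Result: NO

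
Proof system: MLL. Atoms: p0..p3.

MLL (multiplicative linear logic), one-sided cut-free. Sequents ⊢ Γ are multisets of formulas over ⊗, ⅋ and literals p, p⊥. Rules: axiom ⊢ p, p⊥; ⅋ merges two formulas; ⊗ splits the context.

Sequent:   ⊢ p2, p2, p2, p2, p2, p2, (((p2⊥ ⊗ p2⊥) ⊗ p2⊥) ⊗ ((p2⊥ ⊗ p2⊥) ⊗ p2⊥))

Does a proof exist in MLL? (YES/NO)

Derivation (root first):
[⊗]  ⊢ p2, p2, p2, p2, p2, p2, (((p2⊥ ⊗ p2⊥) ⊗ p2⊥) ⊗ ((p2⊥ ⊗ p2⊥) ⊗ p2⊥))
  [⊗]  ⊢ p2, p2, p2, ((p2⊥ ⊗ p2⊥) ⊗ p2⊥)
    [⊗]  ⊢ p2, p2, (p2⊥ ⊗ p2⊥)
      [Ax]  ⊢ p2, p2⊥
      [Ax]  ⊢ p2, p2⊥
    [Ax]  ⊢ p2, p2⊥
  [⊗]  ⊢ p2, p2, p2, ((p2⊥ ⊗ p2⊥) ⊗ p2⊥)
    [⊗]  ⊢ p2, p2, (p2⊥ ⊗ p2⊥)
      [Ax]  ⊢ p2, p2⊥
      [Ax]  ⊢ p2, p2⊥
    [Ax]  ⊢ p2, p2⊥

Result: YES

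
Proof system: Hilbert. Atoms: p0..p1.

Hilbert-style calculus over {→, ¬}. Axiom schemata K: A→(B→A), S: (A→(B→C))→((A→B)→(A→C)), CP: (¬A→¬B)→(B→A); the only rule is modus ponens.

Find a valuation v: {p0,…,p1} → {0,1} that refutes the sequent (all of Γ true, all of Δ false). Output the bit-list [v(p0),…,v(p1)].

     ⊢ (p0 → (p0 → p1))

Search for a countermodel by truth-table:
  v=00: Γ:[] Δ:[(p0 → (p0 → p1))=T] refutes=False
  v=01: Γ:[] Δ:[(p0 → (p0 → p1))=T] refutes=False
  v=10: Γ:[] Δ:[(p0 → (p0 → p1))=F] refutes=True  ← countermodel

Result: [1, 0]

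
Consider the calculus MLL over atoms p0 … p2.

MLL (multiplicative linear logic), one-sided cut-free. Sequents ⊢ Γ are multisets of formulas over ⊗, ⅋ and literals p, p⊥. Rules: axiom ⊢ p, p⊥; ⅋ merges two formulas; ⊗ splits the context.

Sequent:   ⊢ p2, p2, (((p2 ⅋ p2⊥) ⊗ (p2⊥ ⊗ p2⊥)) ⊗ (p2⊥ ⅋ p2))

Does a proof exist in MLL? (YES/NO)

Proof tree:
[⊗]  ⊢ p2, p2, (((p2 ⅋ p2⊥) ⊗ (p2⊥ ⊗ p2⊥)) ⊗ (p2⊥ ⅋ p2))
  [⊗]  ⊢ p2, p2, ((p2 ⅋ p2⊥) ⊗ (p2⊥ ⊗ p2⊥))
    [⅋]  ⊢ (p2 ⅋ p2⊥)
      [Ax]  ⊢ p2, p2⊥
    [⊗]  ⊢ p2, p2, (p2⊥ ⊗ p2⊥)
      [Ax]  ⊢ p2, p2⊥
      [Ax]  ⊢ p2, p2⊥
  [⅋]  ⊢ (p2⊥ ⅋ p2)
    [Ax]  ⊢ p2, p2⊥

Result: YES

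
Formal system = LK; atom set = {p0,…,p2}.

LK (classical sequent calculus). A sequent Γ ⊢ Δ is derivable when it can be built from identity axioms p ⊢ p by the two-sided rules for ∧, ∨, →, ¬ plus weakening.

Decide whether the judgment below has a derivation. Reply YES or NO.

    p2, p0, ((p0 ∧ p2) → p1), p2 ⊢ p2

Proof tree:
[WL] p2, p0, ((p0 ∧ p2) → p1), p2 ⊢ p2
  [→L] p2, p0, ((p0 ∧ p2) → p1) ⊢ p2
    [∧R] p2, p0 ⊢ (p0 ∧ p2)
      [Ax] p0 ⊢ p0
      [Ax] p2 ⊢ p2
    [WL] p2, p1 ⊢ p2
      [Ax] p2 ⊢ p2

Result: YES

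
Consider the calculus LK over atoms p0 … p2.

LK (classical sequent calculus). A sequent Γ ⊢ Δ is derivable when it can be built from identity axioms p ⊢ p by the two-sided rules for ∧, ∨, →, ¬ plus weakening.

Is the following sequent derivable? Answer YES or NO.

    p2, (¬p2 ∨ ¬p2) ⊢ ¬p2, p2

Proof tree:
[WR] p2, (¬p2 ∨ ¬p2) ⊢ ¬p2, p2
  [∨L] p2, (¬p2 ∨ ¬p2) ⊢ ¬p2
    [¬R] ¬p2 ⊢ ¬p2
      [¬L] p2, ¬p2 ⊢ 
        [Ax] p2 ⊢ p2
    [¬L] p2, ¬p2 ⊢ 
      [Ax] p2 ⊢ p2

Result: YES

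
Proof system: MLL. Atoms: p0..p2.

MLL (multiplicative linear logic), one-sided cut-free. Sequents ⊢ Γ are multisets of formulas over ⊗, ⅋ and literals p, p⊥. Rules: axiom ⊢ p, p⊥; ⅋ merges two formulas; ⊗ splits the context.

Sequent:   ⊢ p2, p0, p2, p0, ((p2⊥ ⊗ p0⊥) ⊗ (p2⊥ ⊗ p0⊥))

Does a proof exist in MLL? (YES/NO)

Derivation trace:
[⊗]  ⊢ p2, p0, p2, p0, ((p2⊥ ⊗ p0⊥) ⊗ (p2⊥ ⊗ p0⊥))
  [⊗]  ⊢ p2, p0, (p2⊥ ⊗ p0⊥)
    [Ax]  ⊢ p2, p2⊥
    [Ax]  ⊢ p0, p0⊥
  [⊗]  ⊢ p2, p0, (p2⊥ ⊗ p0⊥)
    [Ax]  ⊢ p2, p2⊥
    [Ax]  ⊢ p0, p0⊥

Result: YES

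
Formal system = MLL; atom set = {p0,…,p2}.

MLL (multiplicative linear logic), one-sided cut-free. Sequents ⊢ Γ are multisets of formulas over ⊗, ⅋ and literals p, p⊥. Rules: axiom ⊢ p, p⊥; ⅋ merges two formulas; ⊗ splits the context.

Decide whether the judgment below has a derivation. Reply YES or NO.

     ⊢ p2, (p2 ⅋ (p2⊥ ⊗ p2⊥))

Derivation trace:
[⅋]  ⊢ p2, (p2 ⅋ (p2⊥ ⊗ p2⊥))
  [⊗]  ⊢ p2, p2, (p2⊥ ⊗ p2⊥)
    [Ax]  ⊢ p2, p2⊥
    [Ax]  ⊢ p2, p2⊥

Result: YES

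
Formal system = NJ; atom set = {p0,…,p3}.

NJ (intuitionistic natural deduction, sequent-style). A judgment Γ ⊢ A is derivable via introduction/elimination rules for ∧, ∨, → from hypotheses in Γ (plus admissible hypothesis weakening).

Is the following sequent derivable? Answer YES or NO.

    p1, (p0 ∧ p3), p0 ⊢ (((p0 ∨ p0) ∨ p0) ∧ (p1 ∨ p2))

Proof tree:
[∧I] p1, (p0 ∧ p3), p0 ⊢ (((p0 ∨ p0) ∨ p0) ∧ (p1 ∨ p2))
  [∨I₁] p0 ⊢ ((p0 ∨ p0) ∨ p0)
    [∨I₁] p0 ⊢ (p0 ∨ p0)
      [Ax] p0 ⊢ p0
  [∨I₁] p1, p1, (p0 ∧ p3) ⊢ (p1 ∨ p2)
    [Wk] p1, p1, (p0 ∧ p3) ⊢ p1
      [Wk] p1, p1 ⊢ p1
        [Ax] p1 ⊢ p1

Result: YES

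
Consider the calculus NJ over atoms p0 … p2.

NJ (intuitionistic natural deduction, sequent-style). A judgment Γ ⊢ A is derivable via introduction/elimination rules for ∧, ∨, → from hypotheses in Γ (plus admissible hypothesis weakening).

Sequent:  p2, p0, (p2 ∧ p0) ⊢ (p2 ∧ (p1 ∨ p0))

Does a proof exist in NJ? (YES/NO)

Derivation trace:
[Wk] p2, p0, (p2 ∧ p0) ⊢ (p2 ∧ (p1 ∨ p0))
  [∧I] p2, p0 ⊢ (p2 ∧ (p1 ∨ p0))
    [Ax] p2 ⊢ p2
    [∨I₂] p0 ⊢ (p1 ∨ p0)
      [Ax] p0 ⊢ p0

Result: YES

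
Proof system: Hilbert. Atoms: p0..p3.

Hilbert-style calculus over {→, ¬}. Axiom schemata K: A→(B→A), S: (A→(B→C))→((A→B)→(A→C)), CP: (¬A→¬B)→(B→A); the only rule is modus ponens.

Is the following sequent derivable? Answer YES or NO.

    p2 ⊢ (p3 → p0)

Truth-table refutation:
  v=0000: Γ:[p2=F] Δ:[(p3 → p0)=T] refutes=False
  v=0001: Γ:[p2=F] Δ:[(p3 → p0)=F] refutes=False
  v=0010: Γ:[p2=T] Δ:[(p3 → p0)=T] refutes=False
  v=0011: Γ:[p2=T] Δ:[(p3 → p0)=F] refutes=True  ← countermodel

Result: NO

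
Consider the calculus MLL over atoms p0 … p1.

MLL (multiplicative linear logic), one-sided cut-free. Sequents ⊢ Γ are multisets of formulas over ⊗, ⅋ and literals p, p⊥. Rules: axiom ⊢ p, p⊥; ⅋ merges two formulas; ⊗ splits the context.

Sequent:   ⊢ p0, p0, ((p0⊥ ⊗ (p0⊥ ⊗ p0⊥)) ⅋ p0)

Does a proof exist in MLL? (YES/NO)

Derivation (root first):
[⅋]  ⊢ p0, p0, ((p0⊥ ⊗ (p0⊥ ⊗ p0⊥)) ⅋ p0)
  [⊗]  ⊢ p0, p0, p0, (p0⊥ ⊗ (p0⊥ ⊗ p0⊥))
    [Ax]  ⊢ p0, p0⊥
    [⊗]  ⊢ p0, p0, (p0⊥ ⊗ p0⊥)
      [Ax]  ⊢ p0, p0⊥
      [Ax]  ⊢ p0, p0⊥

Result: YES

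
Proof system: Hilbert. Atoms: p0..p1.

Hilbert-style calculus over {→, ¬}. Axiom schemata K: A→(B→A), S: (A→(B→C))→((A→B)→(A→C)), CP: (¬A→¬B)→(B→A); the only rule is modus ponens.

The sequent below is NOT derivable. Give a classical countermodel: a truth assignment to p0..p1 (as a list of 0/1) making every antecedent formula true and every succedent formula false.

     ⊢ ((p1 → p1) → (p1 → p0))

Search for a countermodel by truth-table:
  v=00: Γ:[] Δ:[((p1 → p1) → (p1 → p0))=T] refutes=False
  v=01: Γ:[] Δ:[((p1 → p1) → (p1 → p0))=F] refutes=True  ← countermodel

Result: [0, 1]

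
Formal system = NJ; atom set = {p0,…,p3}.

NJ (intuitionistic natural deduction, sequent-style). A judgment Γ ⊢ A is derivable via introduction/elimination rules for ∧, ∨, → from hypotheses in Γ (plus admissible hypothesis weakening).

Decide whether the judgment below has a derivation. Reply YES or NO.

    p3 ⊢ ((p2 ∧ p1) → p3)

Derivation trace:
[→I] p3 ⊢ ((p2 ∧ p1) → p3)
  [Wk] p3, (p2 ∧ p1) ⊢ p3
    [Ax] p3 ⊢ p3

Result: YES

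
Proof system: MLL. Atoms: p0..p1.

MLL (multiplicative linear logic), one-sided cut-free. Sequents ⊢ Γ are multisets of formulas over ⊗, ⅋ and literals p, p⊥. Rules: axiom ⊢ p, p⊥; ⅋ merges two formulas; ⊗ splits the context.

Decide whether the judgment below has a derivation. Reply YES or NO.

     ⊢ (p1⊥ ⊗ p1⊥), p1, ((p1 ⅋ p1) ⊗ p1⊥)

Derivation trace:
[⊗]  ⊢ (p1⊥ ⊗ p1⊥), p1, ((p1 ⅋ p1) ⊗ p1⊥)
  [⅋]  ⊢ (p1⊥ ⊗ p1⊥), (p1 ⅋ p1)
    [⊗]  ⊢ p1, p1, (p1⊥ ⊗ p1⊥)
      [Ax]  ⊢ p1, p1⊥
      [Ax]  ⊢ p1, p1⊥
  [Ax]  ⊢ p1, p1⊥

Result: YES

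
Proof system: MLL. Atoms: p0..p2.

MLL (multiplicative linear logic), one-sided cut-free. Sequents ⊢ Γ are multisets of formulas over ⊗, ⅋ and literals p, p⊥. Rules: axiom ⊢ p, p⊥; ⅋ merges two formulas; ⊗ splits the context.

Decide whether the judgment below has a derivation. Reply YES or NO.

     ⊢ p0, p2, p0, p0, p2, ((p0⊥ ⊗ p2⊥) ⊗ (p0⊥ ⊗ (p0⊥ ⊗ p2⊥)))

Proof tree:
[⊗]  ⊢ p0, p2, p0, p0, p2, ((p0⊥ ⊗ p2⊥) ⊗ (p0⊥ ⊗ (p0⊥ ⊗ p2⊥)))
  [⊗]  ⊢ p0, p2, (p0⊥ ⊗ p2⊥)
    [Ax]  ⊢ p0, p0⊥
    [Ax]  ⊢ p2, p2⊥
  [⊗]  ⊢ p0, p0, p2, (p0⊥ ⊗ (p0⊥ ⊗ p2⊥))
    [Ax]  ⊢ p0, p0⊥
    [⊗]  ⊢ p0, p2, (p0⊥ ⊗ p2⊥)
      [Ax]  ⊢ p0, p0⊥
      [Ax]  ⊢ p2, p2⊥

Result: YES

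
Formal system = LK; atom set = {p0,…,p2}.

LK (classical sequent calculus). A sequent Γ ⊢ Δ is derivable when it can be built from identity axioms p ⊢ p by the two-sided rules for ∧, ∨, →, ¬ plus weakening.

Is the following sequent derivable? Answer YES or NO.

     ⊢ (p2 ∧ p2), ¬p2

Derivation trace:
[¬R]  ⊢ (p2 ∧ p2), ¬p2
  [∧R] p2 ⊢ (p2 ∧ p2)
    [Ax] p2 ⊢ p2
    [Ax] p2 ⊢ p2

Result: YES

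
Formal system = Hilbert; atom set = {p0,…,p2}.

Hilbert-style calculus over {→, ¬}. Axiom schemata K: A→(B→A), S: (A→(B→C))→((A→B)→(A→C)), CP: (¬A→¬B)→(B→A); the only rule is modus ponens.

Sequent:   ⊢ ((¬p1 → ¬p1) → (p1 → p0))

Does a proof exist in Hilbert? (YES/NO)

Search for a countermodel by truth-table:
  v=000: Γ:[] Δ:[((¬p1 → ¬p1) → (p1 → p0))=T] refutes=False
  v=001: Γ:[] Δ:[((¬p1 → ¬p1) → (p1 → p0))=T] refutes=False
  v=010: Γ:[] Δ:[((¬p1 → ¬p1) → (p1 → p0))=F] refutes=True  ← countermodel

Result: NO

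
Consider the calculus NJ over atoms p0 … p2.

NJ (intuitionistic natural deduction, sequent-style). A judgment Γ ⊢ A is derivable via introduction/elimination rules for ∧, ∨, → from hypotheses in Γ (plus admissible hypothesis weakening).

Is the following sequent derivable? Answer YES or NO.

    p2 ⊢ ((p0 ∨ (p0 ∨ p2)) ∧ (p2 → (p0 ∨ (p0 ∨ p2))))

Derivation trace:
[∧I] p2 ⊢ ((p0 ∨ (p0 ∨ p2)) ∧ (p2 → (p0 ∨ (p0 ∨ p2))))
  [∨I₂] p2 ⊢ (p0 ∨ (p0 ∨ p2))
    [∨I₂] p2 ⊢ (p0 ∨ p2)
      [Ax] p2 ⊢ p2
  [→I]  ⊢ (p2 → (p0 ∨ (p0 ∨ p2)))
    [∨I₂] p2 ⊢ (p0 ∨ (p0 ∨ p2))
      [∨I₂] p2 ⊢ (p0 ∨ p2)
        [Ax] p2 ⊢ p2

Result: YES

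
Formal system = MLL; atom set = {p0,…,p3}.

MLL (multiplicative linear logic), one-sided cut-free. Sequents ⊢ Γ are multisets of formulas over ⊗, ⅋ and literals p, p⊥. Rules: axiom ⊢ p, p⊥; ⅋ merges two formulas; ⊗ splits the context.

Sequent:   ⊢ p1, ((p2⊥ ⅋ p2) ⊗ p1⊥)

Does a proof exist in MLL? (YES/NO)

Proof tree:
[⊗]  ⊢ p1, ((p2⊥ ⅋ p2) ⊗ p1⊥)
  [⅋]  ⊢ (p2⊥ ⅋ p2)
    [Ax]  ⊢ p2, p2⊥
  [Ax]  ⊢ p1, p1⊥

Result: YES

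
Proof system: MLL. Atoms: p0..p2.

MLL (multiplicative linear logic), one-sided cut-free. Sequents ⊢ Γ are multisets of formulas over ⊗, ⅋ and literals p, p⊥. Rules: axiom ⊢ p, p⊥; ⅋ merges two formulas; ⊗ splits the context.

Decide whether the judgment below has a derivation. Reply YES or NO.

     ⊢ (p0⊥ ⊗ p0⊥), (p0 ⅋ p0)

Derivation trace:
[⅋]  ⊢ (p0⊥ ⊗ p0⊥), (p0 ⅋ p0)
  [⊗]  ⊢ p0, p0, (p0⊥ ⊗ p0⊥)
    [Ax]  ⊢ p0, p0⊥
    [Ax]  ⊢ p0, p0⊥

Result: YES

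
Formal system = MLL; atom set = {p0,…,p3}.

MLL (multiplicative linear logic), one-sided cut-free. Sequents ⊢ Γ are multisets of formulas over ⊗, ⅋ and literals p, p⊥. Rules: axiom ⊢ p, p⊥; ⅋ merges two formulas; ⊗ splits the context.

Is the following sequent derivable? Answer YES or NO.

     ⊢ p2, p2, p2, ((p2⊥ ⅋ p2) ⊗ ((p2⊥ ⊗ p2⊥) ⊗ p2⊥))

Proof tree:
[⊗]  ⊢ p2, p2, p2, ((p2⊥ ⅋ p2) ⊗ ((p2⊥ ⊗ p2⊥) ⊗ p2⊥))
  [⅋]  ⊢ (p2⊥ ⅋ p2)
    [Ax]  ⊢ p2, p2⊥
  [⊗]  ⊢ p2, p2, p2, ((p2⊥ ⊗ p2⊥) ⊗ p2⊥)
    [⊗]  ⊢ p2, p2, (p2⊥ ⊗ p2⊥)
      [Ax]  ⊢ p2, p2⊥
      [Ax]  ⊢ p2, p2⊥
    [Ax]  ⊢ p2, p2⊥

Result: YES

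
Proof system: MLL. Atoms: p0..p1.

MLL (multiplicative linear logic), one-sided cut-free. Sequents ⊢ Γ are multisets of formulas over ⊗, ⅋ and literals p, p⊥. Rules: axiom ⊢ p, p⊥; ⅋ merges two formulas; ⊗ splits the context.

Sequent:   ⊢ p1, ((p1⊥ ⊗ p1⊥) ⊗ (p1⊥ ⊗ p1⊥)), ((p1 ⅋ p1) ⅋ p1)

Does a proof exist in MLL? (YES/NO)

Derivation (root first):
[⅋]  ⊢ p1, ((p1⊥ ⊗ p1⊥) ⊗ (p1⊥ ⊗ p1⊥)), ((p1 ⅋ p1) ⅋ p1)
  [⅋]  ⊢ p1, p1, ((p1⊥ ⊗ p1⊥) ⊗ (p1⊥ ⊗ p1⊥)), (p1 ⅋ p1)
    [⊗]  ⊢ p1, p1, p1, p1, ((p1⊥ ⊗ p1⊥) ⊗ (p1⊥ ⊗ p1⊥))
      [⊗]  ⊢ p1, p1, (p1⊥ ⊗ p1⊥)
        [Ax]  ⊢ p1, p1⊥
        [Ax]  ⊢ p1, p1⊥
      [⊗]  ⊢ p1, p1, (p1⊥ ⊗ p1⊥)
        [Ax]  ⊢ p1, p1⊥
        [Ax]  ⊢ p1, p1⊥

Result: YES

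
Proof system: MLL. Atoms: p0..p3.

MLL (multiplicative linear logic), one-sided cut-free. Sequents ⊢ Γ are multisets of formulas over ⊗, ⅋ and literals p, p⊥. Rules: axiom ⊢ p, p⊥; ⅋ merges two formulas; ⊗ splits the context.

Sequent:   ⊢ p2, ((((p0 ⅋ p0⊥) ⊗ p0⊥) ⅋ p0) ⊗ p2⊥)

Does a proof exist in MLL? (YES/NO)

Derivation trace:
[⊗]  ⊢ p2, ((((p0 ⅋ p0⊥) ⊗ p0⊥) ⅋ p0) ⊗ p2⊥)
  [⅋]  ⊢ (((p0 ⅋ p0⊥) ⊗ p0⊥) ⅋ p0)
    [⊗]  ⊢ p0, ((p0 ⅋ p0⊥) ⊗ p0⊥)
      [⅋]  ⊢ (p0 ⅋ p0⊥)
        [Ax]  ⊢ p0, p0⊥
      [Ax]  ⊢ p0, p0⊥
  [Ax]  ⊢ p2, p2⊥

Result: YES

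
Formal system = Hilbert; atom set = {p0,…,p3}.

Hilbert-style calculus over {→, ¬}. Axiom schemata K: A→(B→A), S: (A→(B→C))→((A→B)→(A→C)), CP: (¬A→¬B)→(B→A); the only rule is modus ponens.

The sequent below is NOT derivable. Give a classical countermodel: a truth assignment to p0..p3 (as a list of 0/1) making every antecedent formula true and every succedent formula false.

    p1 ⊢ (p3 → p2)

Enumerate valuations to refute Γ ⊢ Δ:
  v=0000: Γ:[p1=F] Δ:[(p3 → p2)=T] refutes=False
  v=0001: Γ:[p1=F] Δ:[(p3 → p2)=F] refutes=False
  v=0010: Γ:[p1=F] Δ:[(p3 → p2)=T] refutes=False
  v=0011: Γ:[p1=F] Δ:[(p3 → p2)=T] refutes=False
  v=0100: Γ:[p1=T] Δ:[(p3 → p2)=T] refutes=False
  v=0101: Γ:[p1=T] Δ:[(p3 → p2)=F] refutes=True  ← countermodel

Result: [0, 1, 0, 1]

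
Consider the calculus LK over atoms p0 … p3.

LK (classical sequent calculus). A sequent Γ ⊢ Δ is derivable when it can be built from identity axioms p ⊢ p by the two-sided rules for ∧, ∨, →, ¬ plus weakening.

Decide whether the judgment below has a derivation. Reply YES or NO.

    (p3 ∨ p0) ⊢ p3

Search for a countermodel by truth-table:
  v=0000: Γ:[(p3 ∨ p0)=F] Δ:[p3=F] refutes=False
  v=0001: Γ:[(p3 ∨ p0)=T] Δ:[p3=T] refutes=False
  v=0010: Γ:[(p3 ∨ p0)=F] Δ:[p3=F] refutes=False
  v=0011: Γ:[(p3 ∨ p0)=T] Δ:[p3=T] refutes=False
  v=0100: Γ:[(p3 ∨ p0)=F] Δ:[p3=F] refutes=False
  v=0101: Γ:[(p3 ∨ p0)=T] Δ:[p3=T] refutes=False
  v=0110: Γ:[(p3 ∨ p0)=F] Δ:[p3=F] refutes=False
  v=0111: Γ:[(p3 ∨ p0)=T] Δ:[p3=T] refutes=False
  v=1000: Γ:[(p3 ∨ p0)=T] Δ:[p3=F] refutes=True  ← countermodel

Result: NO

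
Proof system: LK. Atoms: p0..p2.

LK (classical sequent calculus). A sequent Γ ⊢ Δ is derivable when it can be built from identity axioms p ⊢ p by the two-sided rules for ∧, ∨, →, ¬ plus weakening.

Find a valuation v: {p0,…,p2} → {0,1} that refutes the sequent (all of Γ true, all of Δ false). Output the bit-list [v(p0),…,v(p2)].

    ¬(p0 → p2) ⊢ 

Truth-table refutation:
  v=000: Γ:[¬(p0 → p2)=F] Δ:[] refutes=False
  v=001: Γ:[¬(p0 → p2)=F] Δ:[] refutes=False
  v=010: Γ:[¬(p0 → p2)=F] Δ:[] refutes=False
  v=011: Γ:[¬(p0 → p2)=F] Δ:[] refutes=False
  v=100: Γ:[¬(p0 → p2)=T] Δ:[] refutes=True  ← countermodel

Result: [1, 0, 0]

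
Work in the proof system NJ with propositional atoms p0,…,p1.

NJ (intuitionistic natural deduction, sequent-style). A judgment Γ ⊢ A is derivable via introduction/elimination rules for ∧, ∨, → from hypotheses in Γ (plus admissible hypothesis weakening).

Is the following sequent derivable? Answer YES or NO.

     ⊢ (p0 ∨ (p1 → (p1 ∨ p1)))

Proof tree:
[∨I₂]  ⊢ (p0 ∨ (p1 → (p1 ∨ p1)))
  [→I]  ⊢ (p1 → (p1 ∨ p1))
    [∨I₁] p1 ⊢ (p1 ∨ p1)
      [Ax] p1 ⊢ p1

Result: YES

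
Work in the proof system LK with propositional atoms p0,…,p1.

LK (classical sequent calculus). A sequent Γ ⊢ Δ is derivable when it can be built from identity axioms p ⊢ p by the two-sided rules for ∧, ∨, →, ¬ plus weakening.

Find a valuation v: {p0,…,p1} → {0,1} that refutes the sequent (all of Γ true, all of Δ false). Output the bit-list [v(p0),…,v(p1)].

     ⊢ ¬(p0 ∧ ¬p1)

Truth-table refutation:
  v=00: Γ:[] Δ:[¬(p0 ∧ ¬p1)=T] refutes=False
  v=01: Γ:[] Δ:[¬(p0 ∧ ¬p1)=T] refutes=False
  v=10: Γ:[] Δ:[¬(p0 ∧ ¬p1)=F] refutes=True  ← countermodel

Result: [1, 0]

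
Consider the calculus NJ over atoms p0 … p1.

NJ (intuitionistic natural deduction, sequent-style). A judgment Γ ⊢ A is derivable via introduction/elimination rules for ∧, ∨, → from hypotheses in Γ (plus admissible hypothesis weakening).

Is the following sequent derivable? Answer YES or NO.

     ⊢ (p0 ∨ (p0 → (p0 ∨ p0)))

Derivation (root first):
[∨I₂]  ⊢ (p0 ∨ (p0 → (p0 ∨ p0)))
  [→I]  ⊢ (p0 → (p0 ∨ p0))
    [∨I₁] p0 ⊢ (p0 ∨ p0)
      [Ax] p0 ⊢ p0

Result: YES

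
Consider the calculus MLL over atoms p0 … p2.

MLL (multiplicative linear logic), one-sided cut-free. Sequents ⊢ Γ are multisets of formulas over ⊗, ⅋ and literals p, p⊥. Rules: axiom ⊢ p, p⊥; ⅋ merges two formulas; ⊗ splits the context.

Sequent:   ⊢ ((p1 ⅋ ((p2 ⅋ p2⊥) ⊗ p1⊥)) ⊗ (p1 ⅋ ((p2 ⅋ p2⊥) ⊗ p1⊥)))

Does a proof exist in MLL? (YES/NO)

Proof tree:
[⊗]  ⊢ ((p1 ⅋ ((p2 ⅋ p2⊥) ⊗ p1⊥)) ⊗ (p1 ⅋ ((p2 ⅋ p2⊥) ⊗ p1⊥)))
  [⅋]  ⊢ (p1 ⅋ ((p2 ⅋ p2⊥) ⊗ p1⊥))
    [⊗]  ⊢ p1, ((p2 ⅋ p2⊥) ⊗ p1⊥)
      [⅋]  ⊢ (p2 ⅋ p2⊥)
        [Ax]  ⊢ p2, p2⊥
      [Ax]  ⊢ p1, p1⊥
  [⅋]  ⊢ (p1 ⅋ ((p2 ⅋ p2⊥) ⊗ p1⊥))
    [⊗]  ⊢ p1, ((p2 ⅋ p2⊥) ⊗ p1⊥)
      [⅋]  ⊢ (p2 ⅋ p2⊥)
        [Ax]  ⊢ p2, p2⊥
      [Ax]  ⊢ p1, p1⊥

Result: YES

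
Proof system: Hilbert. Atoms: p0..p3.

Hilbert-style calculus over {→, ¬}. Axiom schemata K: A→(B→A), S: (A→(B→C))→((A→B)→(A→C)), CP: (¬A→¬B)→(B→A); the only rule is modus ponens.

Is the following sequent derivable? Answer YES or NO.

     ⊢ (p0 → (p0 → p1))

Truth-table refutation:
  v=0000: Γ:[] Δ:[(p0 → (p0 → p1))=T] refutes=False
  v=0001: Γ:[] Δ:[(p0 → (p0 → p1))=T] refutes=False
  v=0010: Γ:[] Δ:[(p0 → (p0 → p1))=T] refutes=False
  v=0011: Γ:[] Δ:[(p0 → (p0 → p1))=T] refutes=False
  v=0100: Γ:[] Δ:[(p0 → (p0 → p1))=T] refutes=False
  v=0101: Γ:[] Δ:[(p0 → (p0 → p1))=T] refutes=False
  v=0110: Γ:[] Δ:[(p0 → (p0 → p1))=T] refutes=False
  v=0111: Γ:[] Δ:[(p0 → (p0 → p1))=T] refutes=False
  v=1000: Γ:[] Δ:[(p0 → (p0 → p1))=F] refutes=True  ← countermodel

Result: NO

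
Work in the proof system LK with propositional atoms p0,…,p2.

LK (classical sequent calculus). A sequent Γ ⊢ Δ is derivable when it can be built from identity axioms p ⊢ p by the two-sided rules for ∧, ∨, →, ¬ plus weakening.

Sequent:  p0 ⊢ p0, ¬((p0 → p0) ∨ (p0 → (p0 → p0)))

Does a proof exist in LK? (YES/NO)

Proof tree:
[¬R] p0 ⊢ p0, ¬((p0 → p0) ∨ (p0 → (p0 → p0)))
  [∨L] p0, ((p0 → p0) ∨ (p0 → (p0 → p0))) ⊢ p0
    [→L] p0, (p0 → p0) ⊢ p0
      [Ax] p0 ⊢ p0
      [Ax] p0 ⊢ p0
    [→L] p0, (p0 → (p0 → p0)) ⊢ p0
      [Ax] p0 ⊢ p0
      [→L] p0, (p0 → p0) ⊢ p0
        [Ax] p0 ⊢ p0
        [Ax] p0 ⊢ p0

Result: YES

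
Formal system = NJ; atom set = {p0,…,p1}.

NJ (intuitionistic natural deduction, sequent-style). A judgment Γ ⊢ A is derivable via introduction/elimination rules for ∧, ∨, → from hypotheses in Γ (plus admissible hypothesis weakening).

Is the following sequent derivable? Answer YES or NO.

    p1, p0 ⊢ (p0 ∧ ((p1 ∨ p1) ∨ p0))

Derivation trace:
[∧I] p1, p0 ⊢ (p0 ∧ ((p1 ∨ p1) ∨ p0))
  [Ax] p0 ⊢ p0
  [∨I₁] p1 ⊢ ((p1 ∨ p1) ∨ p0)
    [∨I₂] p1 ⊢ (p1 ∨ p1)
      [Ax] p1 ⊢ p1

Result: YES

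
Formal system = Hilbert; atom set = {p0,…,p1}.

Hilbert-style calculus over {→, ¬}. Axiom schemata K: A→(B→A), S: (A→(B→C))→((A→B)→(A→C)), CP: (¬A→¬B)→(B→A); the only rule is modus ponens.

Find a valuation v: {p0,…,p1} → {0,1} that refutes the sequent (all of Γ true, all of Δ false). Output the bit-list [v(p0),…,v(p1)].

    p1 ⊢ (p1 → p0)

Truth-table refutation:
  v=00: Γ:[p1=F] Δ:[(p1 → p0)=T] refutes=False
  v=01: Γ:[p1=T] Δ:[(p1 → p0)=F] refutes=True  ← countermodel

Result: [0, 1]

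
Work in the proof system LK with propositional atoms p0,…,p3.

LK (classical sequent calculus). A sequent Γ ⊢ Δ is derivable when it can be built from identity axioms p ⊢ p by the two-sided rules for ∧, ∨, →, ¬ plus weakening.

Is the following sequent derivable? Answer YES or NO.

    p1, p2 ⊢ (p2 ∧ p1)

Derivation (root first):
[∧R] p1, p2 ⊢ (p2 ∧ p1)
  [Ax] p2 ⊢ p2
  [WL] p1, p1 ⊢ p1
    [Ax] p1 ⊢ p1

Result: YES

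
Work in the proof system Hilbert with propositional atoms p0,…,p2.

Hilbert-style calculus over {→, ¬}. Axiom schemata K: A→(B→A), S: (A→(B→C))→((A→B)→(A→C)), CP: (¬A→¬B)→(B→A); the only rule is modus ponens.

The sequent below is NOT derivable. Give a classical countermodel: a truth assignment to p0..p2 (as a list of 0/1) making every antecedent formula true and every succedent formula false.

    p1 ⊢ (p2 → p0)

Truth-table refutation:
  v=000: Γ:[p1=F] Δ:[(p2 → p0)=T] refutes=False
  v=001: Γ:[p1=F] Δ:[(p2 → p0)=F] refutes=False
  v=010: Γ:[p1=T] Δ:[(p2 → p0)=T] refutes=False
  v=011: Γ:[p1=T] Δ:[(p2 → p0)=F] refutes=True  ← countermodel

Result: [0, 1, 1]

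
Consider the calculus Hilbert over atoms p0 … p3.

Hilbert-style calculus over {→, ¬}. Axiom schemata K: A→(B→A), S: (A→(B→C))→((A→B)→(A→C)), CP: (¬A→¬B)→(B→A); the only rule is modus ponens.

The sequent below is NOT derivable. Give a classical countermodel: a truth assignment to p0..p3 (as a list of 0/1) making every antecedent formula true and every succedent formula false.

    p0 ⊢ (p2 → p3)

Search for a countermodel by truth-table:
  v=0000: Γ:[p0=F] Δ:[(p2 → p3)=T] refutes=False
  v=0001: Γ:[p0=F] Δ:[(p2 → p3)=T] refutes=False
  v=0010: Γ:[p0=F] Δ:[(p2 → p3)=F] refutes=False
  v=0011: Γ:[p0=F] Δ:[(p2 → p3)=T] refutes=False
  v=0100: Γ:[p0=F] Δ:[(p2 → p3)=T] refutes=False
  v=0101: Γ:[p0=F] Δ:[(p2 → p3)=T] refutes=False
  v=0110: Γ:[p0=F] Δ:[(p2 → p3)=F] refutes=False
  v=0111: Γ:[p0=F] Δ:[(p2 → p3)=T] refutes=False
  v=1000: Γ:[p0=T] Δ:[(p2 → p3)=T] refutes=False
  v=1001: Γ:[p0=T] Δ:[(p2 → p3)=T] refutes=False
  v=1010: Γ:[p0=T] Δ:[(p2 → p3)=F] refutes=True  ← countermodel

Result: [1, 0, 1, 0]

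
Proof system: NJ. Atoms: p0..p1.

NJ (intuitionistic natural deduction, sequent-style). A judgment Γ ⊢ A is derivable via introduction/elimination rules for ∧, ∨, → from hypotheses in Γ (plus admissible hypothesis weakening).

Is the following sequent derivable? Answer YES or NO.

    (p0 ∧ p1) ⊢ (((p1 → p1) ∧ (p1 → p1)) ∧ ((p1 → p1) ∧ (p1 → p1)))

Derivation (root first):
[Wk] (p0 ∧ p1) ⊢ (((p1 → p1) ∧ (p1 → p1)) ∧ ((p1 → p1) ∧ (p1 → p1)))
  [∧I]  ⊢ (((p1 → p1) ∧ (p1 → p1)) ∧ ((p1 → p1) ∧ (p1 → p1)))
    [∧I]  ⊢ ((p1 → p1) ∧ (p1 → p1))
      [→I]  ⊢ (p1 → p1)
        [Ax] p1 ⊢ p1
      [→I]  ⊢ (p1 → p1)
        [Ax] p1 ⊢ p1
    [∧I]  ⊢ ((p1 → p1) ∧ (p1 → p1))
      [→I]  ⊢ (p1 → p1)
        [Ax] p1 ⊢ p1
      [→I]  ⊢ (p1 → p1)
        [Ax] p1 ⊢ p1

Result: YES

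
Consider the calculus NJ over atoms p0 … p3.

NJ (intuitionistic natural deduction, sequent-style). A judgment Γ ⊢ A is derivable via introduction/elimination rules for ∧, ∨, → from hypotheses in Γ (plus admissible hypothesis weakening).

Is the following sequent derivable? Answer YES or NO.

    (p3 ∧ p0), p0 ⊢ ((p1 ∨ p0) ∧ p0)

Derivation (root first):
[∧I] (p3 ∧ p0), p0 ⊢ ((p1 ∨ p0) ∧ p0)
  [∨I₂] p0, (p3 ∧ p0) ⊢ (p1 ∨ p0)
    [Wk] p0, (p3 ∧ p0) ⊢ p0
      [Ax] p0 ⊢ p0
  [Wk] p0, (p3 ∧ p0) ⊢ p0
    [Ax] p0 ⊢ p0

Result: YES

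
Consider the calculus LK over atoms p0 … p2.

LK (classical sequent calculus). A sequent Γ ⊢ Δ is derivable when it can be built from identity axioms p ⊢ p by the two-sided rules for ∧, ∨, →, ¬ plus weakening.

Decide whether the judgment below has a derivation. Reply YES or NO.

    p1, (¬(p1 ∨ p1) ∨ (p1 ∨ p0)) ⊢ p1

Derivation (root first):
[∨L] p1, (¬(p1 ∨ p1) ∨ (p1 ∨ p0)) ⊢ p1
  [¬L] p1, ¬(p1 ∨ p1) ⊢ 
    [∨R] p1 ⊢ (p1 ∨ p1)
      [WR] p1 ⊢ p1, p1
        [Ax] p1 ⊢ p1
  [∨L] p1, (p1 ∨ p0) ⊢ p1
    [WR] p1 ⊢ p1, p1
      [Ax] p1 ⊢ p1
    [WL] p1, p0 ⊢ p1, p1
      [WR] p1 ⊢ p1, p1
        [Ax] p1 ⊢ p1

Result: YES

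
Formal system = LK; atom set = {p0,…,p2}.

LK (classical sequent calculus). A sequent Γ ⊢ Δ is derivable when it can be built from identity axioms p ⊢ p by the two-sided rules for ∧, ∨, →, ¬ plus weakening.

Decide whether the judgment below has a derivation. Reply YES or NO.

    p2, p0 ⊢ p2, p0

Proof tree:
[WR] p2, p0 ⊢ p2, p0
  [WL] p2, p0 ⊢ p2
    [Ax] p2 ⊢ p2

Result: YES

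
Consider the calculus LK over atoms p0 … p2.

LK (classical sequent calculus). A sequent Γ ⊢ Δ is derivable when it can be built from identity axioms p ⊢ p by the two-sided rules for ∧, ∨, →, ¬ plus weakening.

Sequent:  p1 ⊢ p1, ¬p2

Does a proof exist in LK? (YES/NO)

Derivation (root first):
[¬R] p1 ⊢ p1, ¬p2
  [WL] p1, p2 ⊢ p1
    [Ax] p1 ⊢ p1

Result: YES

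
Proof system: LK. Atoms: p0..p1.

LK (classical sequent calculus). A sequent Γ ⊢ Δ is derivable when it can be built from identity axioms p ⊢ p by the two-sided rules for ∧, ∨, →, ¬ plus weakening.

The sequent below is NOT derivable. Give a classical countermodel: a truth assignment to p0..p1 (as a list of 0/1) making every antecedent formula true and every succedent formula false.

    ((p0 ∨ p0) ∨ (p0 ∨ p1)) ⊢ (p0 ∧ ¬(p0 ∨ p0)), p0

Enumerate valuations to refute Γ ⊢ Δ:
  v=00: Γ:[((p0 ∨ p0) ∨ (p0 ∨ p1))=F] Δ:[(p0 ∧ ¬(p0 ∨ p0))=F, p0=F] refutes=False
  v=01: Γ:[((p0 ∨ p0) ∨ (p0 ∨ p1))=T] Δ:[(p0 ∧ ¬(p0 ∨ p0))=F, p0=F] refutes=True  ← countermodel

Result: [0, 1]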